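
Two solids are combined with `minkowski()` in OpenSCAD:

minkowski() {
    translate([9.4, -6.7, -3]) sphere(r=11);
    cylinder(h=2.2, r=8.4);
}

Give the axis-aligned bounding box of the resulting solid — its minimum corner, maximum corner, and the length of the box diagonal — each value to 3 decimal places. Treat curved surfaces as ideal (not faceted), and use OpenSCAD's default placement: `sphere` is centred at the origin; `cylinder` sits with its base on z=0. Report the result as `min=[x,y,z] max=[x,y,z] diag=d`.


min=[-10.000,-26.100,-14.000] max=[28.800,12.700,10.200] diag=59.971

A = translate([9.4, -6.7, -3]) sphere(r=11) → bbox [-1.6,-17.7,-14] .. [20.4,4.3,8]
B = cylinder(h=2.2, r=8.4) → bbox [-8.4,-8.4,0] .. [8.4,8.4,2.2]
lo = A.lo+B.lo = [-1.6-8.4, -17.7-8.4, -14+0] = [-10.000,-26.100,-14.000]
hi = A.hi+B.hi = [20.4+8.4, 4.3+8.4, 8+2.2] = [28.800,12.700,10.200]
diag = √(38.8²+38.8²+24.2²) = √3596.52 = 59.971


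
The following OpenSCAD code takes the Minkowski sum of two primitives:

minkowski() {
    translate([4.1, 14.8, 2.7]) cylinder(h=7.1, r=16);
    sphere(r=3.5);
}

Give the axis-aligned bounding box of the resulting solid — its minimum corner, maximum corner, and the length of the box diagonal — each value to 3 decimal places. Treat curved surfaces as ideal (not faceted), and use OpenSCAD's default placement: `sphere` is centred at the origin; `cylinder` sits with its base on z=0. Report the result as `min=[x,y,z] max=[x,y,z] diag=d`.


min=[-15.400,-4.700,-0.800] max=[23.600,34.300,13.300] diag=56.928

A = translate([4.1, 14.8, 2.7]) cylinder(h=7.1, r=16) → bbox [-11.9,-1.2,2.7] .. [20.1,30.8,9.8]
B = sphere(r=3.5) → bbox [-3.5,-3.5,-3.5] .. [3.5,3.5,3.5]
lo = A.lo+B.lo = [-11.9-3.5, -1.2-3.5, 2.7-3.5] = [-15.400,-4.700,-0.800]
hi = A.hi+B.hi = [20.1+3.5, 30.8+3.5, 9.8+3.5] = [23.600,34.300,13.300]
diag = √(39²+39²+14.1²) = √3240.81 = 56.928


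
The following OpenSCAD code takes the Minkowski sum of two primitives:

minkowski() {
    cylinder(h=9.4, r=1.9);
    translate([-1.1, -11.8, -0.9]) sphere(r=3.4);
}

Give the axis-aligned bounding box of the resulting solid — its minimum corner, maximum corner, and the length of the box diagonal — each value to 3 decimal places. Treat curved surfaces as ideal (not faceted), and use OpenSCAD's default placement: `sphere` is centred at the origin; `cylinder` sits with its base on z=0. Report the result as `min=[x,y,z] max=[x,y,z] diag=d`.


min=[-6.400,-17.100,-4.300] max=[4.200,-6.500,11.900] diag=22.072

A = translate([-1.1, -11.8, -0.9]) sphere(r=3.4) → bbox [-4.5,-15.2,-4.3] .. [2.3,-8.4,2.5]
B = cylinder(h=9.4, r=1.9) → bbox [-1.9,-1.9,0] .. [1.9,1.9,9.4]
lo = A.lo+B.lo = [-4.5-1.9, -15.2-1.9, -4.3+0] = [-6.400,-17.100,-4.300]
hi = A.hi+B.hi = [2.3+1.9, -8.4+1.9, 2.5+9.4] = [4.200,-6.500,11.900]
diag = √(10.6²+10.6²+16.2²) = √487.16 = 22.072


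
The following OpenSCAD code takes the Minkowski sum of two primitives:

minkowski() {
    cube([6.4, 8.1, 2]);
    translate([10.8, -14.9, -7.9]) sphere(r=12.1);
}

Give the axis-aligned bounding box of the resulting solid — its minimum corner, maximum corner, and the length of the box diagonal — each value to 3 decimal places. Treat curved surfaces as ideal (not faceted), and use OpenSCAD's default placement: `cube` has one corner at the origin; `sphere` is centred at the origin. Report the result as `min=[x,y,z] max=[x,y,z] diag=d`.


A = translate([10.8, -14.9, -7.9]) sphere(r=12.1) → bbox [-1.3,-27,-20] .. [22.9,-2.8,4.2]
B = cube([6.4, 8.1, 2]) → bbox [0,0,0] .. [6.4,8.1,2]
lo = A.lo+B.lo = [-1.3+0, -27+0, -20+0] = [-1.300,-27.000,-20.000]
hi = A.hi+B.hi = [22.9+6.4, -2.8+8.1, 4.2+2] = [29.300,5.300,6.200]
diag = √(30.6²+32.3²+26.2²) = √2666.09 = 51.634

min=[-1.300,-27.000,-20.000] max=[29.300,5.300,6.200] diag=51.634


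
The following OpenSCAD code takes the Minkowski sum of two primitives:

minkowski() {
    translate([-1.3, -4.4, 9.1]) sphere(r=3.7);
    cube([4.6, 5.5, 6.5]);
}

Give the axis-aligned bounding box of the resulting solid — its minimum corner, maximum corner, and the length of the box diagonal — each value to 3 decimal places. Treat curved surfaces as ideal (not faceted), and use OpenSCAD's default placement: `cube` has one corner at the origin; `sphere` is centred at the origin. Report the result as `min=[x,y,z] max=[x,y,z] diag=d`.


A = translate([-1.3, -4.4, 9.1]) sphere(r=3.7) → bbox [-5,-8.1,5.4] .. [2.4,-0.7,12.8]
B = cube([4.6, 5.5, 6.5]) → bbox [0,0,0] .. [4.6,5.5,6.5]
lo = A.lo+B.lo = [-5+0, -8.1+0, 5.4+0] = [-5.000,-8.100,5.400]
hi = A.hi+B.hi = [2.4+4.6, -0.7+5.5, 12.8+6.5] = [7.000,4.800,19.300]
diag = √(12²+12.9²+13.9²) = √503.62 = 22.441

min=[-5.000,-8.100,5.400] max=[7.000,4.800,19.300] diag=22.441


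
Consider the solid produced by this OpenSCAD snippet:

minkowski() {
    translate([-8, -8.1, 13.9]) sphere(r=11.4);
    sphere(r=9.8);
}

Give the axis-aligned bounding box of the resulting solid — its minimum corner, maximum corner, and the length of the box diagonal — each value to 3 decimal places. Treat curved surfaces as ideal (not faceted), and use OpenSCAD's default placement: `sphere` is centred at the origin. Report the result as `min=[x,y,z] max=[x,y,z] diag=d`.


A = translate([-8, -8.1, 13.9]) sphere(r=11.4) → bbox [-19.4,-19.5,2.5] .. [3.4,3.3,25.3]
B = sphere(r=9.8) → bbox [-9.8,-9.8,-9.8] .. [9.8,9.8,9.8]
lo = A.lo+B.lo = [-19.4-9.8, -19.5-9.8, 2.5-9.8] = [-29.200,-29.300,-7.300]
hi = A.hi+B.hi = [3.4+9.8, 3.3+9.8, 25.3+9.8] = [13.200,13.100,35.100]
diag = √(42.4²+42.4²+42.4²) = √5393.28 = 73.439

min=[-29.200,-29.300,-7.300] max=[13.200,13.100,35.100] diag=73.439


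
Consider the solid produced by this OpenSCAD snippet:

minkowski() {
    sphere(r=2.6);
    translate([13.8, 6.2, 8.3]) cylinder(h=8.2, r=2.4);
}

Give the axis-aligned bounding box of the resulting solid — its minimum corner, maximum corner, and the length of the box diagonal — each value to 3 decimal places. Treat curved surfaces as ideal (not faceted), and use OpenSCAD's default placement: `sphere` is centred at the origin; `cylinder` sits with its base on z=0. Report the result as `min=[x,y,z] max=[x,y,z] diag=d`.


A = translate([13.8, 6.2, 8.3]) cylinder(h=8.2, r=2.4) → bbox [11.4,3.8,8.3] .. [16.2,8.6,16.5]
B = sphere(r=2.6) → bbox [-2.6,-2.6,-2.6] .. [2.6,2.6,2.6]
lo = A.lo+B.lo = [11.4-2.6, 3.8-2.6, 8.3-2.6] = [8.800,1.200,5.700]
hi = A.hi+B.hi = [16.2+2.6, 8.6+2.6, 16.5+2.6] = [18.800,11.200,19.100]
diag = √(10²+10²+13.4²) = √379.56 = 19.482

min=[8.800,1.200,5.700] max=[18.800,11.200,19.100] diag=19.482


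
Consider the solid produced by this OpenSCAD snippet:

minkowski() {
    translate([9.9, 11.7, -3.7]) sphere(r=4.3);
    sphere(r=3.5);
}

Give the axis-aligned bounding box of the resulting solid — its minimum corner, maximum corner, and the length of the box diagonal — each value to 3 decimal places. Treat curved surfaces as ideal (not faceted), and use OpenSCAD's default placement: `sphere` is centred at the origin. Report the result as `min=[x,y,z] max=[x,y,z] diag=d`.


min=[2.100,3.900,-11.500] max=[17.700,19.500,4.100] diag=27.020

A = translate([9.9, 11.7, -3.7]) sphere(r=4.3) → bbox [5.6,7.4,-8] .. [14.2,16,0.6]
B = sphere(r=3.5) → bbox [-3.5,-3.5,-3.5] .. [3.5,3.5,3.5]
lo = A.lo+B.lo = [5.6-3.5, 7.4-3.5, -8-3.5] = [2.100,3.900,-11.500]
hi = A.hi+B.hi = [14.2+3.5, 16+3.5, 0.6+3.5] = [17.700,19.500,4.100]
diag = √(15.6²+15.6²+15.6²) = √730.08 = 27.020


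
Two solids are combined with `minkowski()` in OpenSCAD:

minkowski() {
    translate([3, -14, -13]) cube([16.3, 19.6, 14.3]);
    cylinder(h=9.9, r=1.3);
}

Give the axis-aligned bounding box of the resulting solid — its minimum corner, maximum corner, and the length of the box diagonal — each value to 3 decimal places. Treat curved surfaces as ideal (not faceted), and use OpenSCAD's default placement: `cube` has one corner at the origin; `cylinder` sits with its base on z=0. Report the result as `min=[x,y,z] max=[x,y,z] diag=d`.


A = translate([3, -14, -13]) cube([16.3, 19.6, 14.3]) → bbox [3,-14,-13] .. [19.3,5.6,1.3]
B = cylinder(h=9.9, r=1.3) → bbox [-1.3,-1.3,0] .. [1.3,1.3,9.9]
lo = A.lo+B.lo = [3-1.3, -14-1.3, -13+0] = [1.700,-15.300,-13.000]
hi = A.hi+B.hi = [19.3+1.3, 5.6+1.3, 1.3+9.9] = [20.600,6.900,11.200]
diag = √(18.9²+22.2²+24.2²) = √1435.69 = 37.891

min=[1.700,-15.300,-13.000] max=[20.600,6.900,11.200] diag=37.891


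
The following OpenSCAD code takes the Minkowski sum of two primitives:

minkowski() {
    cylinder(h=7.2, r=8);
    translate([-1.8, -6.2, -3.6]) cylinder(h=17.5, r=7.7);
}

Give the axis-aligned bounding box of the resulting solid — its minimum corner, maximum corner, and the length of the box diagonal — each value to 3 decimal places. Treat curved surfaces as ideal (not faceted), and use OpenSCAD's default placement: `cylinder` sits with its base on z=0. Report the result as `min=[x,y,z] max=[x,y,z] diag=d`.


min=[-17.500,-21.900,-3.600] max=[13.900,9.500,21.100] diag=50.813

A = translate([-1.8, -6.2, -3.6]) cylinder(h=17.5, r=7.7) → bbox [-9.5,-13.9,-3.6] .. [5.9,1.5,13.9]
B = cylinder(h=7.2, r=8) → bbox [-8,-8,0] .. [8,8,7.2]
lo = A.lo+B.lo = [-9.5-8, -13.9-8, -3.6+0] = [-17.500,-21.900,-3.600]
hi = A.hi+B.hi = [5.9+8, 1.5+8, 13.9+7.2] = [13.900,9.500,21.100]
diag = √(31.4²+31.4²+24.7²) = √2582.01 = 50.813


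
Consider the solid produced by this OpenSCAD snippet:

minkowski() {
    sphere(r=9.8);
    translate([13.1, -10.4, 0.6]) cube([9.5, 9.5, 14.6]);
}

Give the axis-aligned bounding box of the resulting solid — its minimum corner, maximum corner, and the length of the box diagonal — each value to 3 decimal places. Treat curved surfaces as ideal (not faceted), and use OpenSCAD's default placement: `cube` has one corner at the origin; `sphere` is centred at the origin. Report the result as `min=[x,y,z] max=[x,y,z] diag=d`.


min=[3.300,-20.200,-9.200] max=[32.400,8.900,25.000] diag=53.509

A = translate([13.1, -10.4, 0.6]) cube([9.5, 9.5, 14.6]) → bbox [13.1,-10.4,0.6] .. [22.6,-0.9,15.2]
B = sphere(r=9.8) → bbox [-9.8,-9.8,-9.8] .. [9.8,9.8,9.8]
lo = A.lo+B.lo = [13.1-9.8, -10.4-9.8, 0.6-9.8] = [3.300,-20.200,-9.200]
hi = A.hi+B.hi = [22.6+9.8, -0.9+9.8, 15.2+9.8] = [32.400,8.900,25.000]
diag = √(29.1²+29.1²+34.2²) = √2863.26 = 53.509


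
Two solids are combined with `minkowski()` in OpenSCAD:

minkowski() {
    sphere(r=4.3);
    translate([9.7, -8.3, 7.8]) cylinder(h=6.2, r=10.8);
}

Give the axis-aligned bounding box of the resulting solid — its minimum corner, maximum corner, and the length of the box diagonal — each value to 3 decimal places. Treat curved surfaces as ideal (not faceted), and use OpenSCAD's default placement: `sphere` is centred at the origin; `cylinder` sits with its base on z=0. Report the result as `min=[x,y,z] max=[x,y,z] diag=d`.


A = translate([9.7, -8.3, 7.8]) cylinder(h=6.2, r=10.8) → bbox [-1.1,-19.1,7.8] .. [20.5,2.5,14]
B = sphere(r=4.3) → bbox [-4.3,-4.3,-4.3] .. [4.3,4.3,4.3]
lo = A.lo+B.lo = [-1.1-4.3, -19.1-4.3, 7.8-4.3] = [-5.400,-23.400,3.500]
hi = A.hi+B.hi = [20.5+4.3, 2.5+4.3, 14+4.3] = [24.800,6.800,18.300]
diag = √(30.2²+30.2²+14.8²) = √2043.12 = 45.201

min=[-5.400,-23.400,3.500] max=[24.800,6.800,18.300] diag=45.201


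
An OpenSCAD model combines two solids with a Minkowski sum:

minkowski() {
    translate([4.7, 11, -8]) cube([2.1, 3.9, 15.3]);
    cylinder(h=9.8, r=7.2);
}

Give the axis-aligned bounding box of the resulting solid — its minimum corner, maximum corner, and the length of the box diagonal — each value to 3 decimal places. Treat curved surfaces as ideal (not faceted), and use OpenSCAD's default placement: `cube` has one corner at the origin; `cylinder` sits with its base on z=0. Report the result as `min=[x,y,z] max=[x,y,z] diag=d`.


A = translate([4.7, 11, -8]) cube([2.1, 3.9, 15.3]) → bbox [4.7,11,-8] .. [6.8,14.9,7.3]
B = cylinder(h=9.8, r=7.2) → bbox [-7.2,-7.2,0] .. [7.2,7.2,9.8]
lo = A.lo+B.lo = [4.7-7.2, 11-7.2, -8+0] = [-2.500,3.800,-8.000]
hi = A.hi+B.hi = [6.8+7.2, 14.9+7.2, 7.3+9.8] = [14.000,22.100,17.100]
diag = √(16.5²+18.3²+25.1²) = √1237.15 = 35.173

min=[-2.500,3.800,-8.000] max=[14.000,22.100,17.100] diag=35.173


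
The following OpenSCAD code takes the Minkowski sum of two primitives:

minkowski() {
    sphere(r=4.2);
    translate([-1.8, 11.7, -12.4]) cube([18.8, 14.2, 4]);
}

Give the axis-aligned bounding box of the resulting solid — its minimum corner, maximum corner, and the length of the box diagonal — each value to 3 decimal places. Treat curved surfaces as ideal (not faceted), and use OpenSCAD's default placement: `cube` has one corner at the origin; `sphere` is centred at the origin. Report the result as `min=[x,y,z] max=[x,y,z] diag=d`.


min=[-6.000,7.500,-16.600] max=[21.200,30.100,-4.200] diag=37.475

A = translate([-1.8, 11.7, -12.4]) cube([18.8, 14.2, 4]) → bbox [-1.8,11.7,-12.4] .. [17,25.9,-8.4]
B = sphere(r=4.2) → bbox [-4.2,-4.2,-4.2] .. [4.2,4.2,4.2]
lo = A.lo+B.lo = [-1.8-4.2, 11.7-4.2, -12.4-4.2] = [-6.000,7.500,-16.600]
hi = A.hi+B.hi = [17+4.2, 25.9+4.2, -8.4+4.2] = [21.200,30.100,-4.200]
diag = √(27.2²+22.6²+12.4²) = √1404.36 = 37.475


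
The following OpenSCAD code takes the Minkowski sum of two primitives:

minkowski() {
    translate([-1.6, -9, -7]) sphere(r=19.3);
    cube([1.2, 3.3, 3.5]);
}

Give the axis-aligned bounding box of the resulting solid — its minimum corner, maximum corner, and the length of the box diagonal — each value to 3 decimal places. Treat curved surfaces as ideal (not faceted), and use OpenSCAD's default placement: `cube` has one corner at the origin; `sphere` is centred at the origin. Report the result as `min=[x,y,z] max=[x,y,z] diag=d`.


A = translate([-1.6, -9, -7]) sphere(r=19.3) → bbox [-20.9,-28.3,-26.3] .. [17.7,10.3,12.3]
B = cube([1.2, 3.3, 3.5]) → bbox [0,0,0] .. [1.2,3.3,3.5]
lo = A.lo+B.lo = [-20.9+0, -28.3+0, -26.3+0] = [-20.900,-28.300,-26.300]
hi = A.hi+B.hi = [17.7+1.2, 10.3+3.3, 12.3+3.5] = [18.900,13.600,15.800]
diag = √(39.8²+41.9²+42.1²) = √5112.06 = 71.499

min=[-20.900,-28.300,-26.300] max=[18.900,13.600,15.800] diag=71.499


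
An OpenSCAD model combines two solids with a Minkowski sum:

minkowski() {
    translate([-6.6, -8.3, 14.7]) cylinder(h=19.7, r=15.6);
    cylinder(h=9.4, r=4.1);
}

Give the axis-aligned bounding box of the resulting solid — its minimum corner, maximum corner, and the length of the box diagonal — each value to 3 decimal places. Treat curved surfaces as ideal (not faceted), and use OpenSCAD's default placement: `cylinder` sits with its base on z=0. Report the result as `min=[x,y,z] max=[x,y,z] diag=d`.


min=[-26.300,-28.000,14.700] max=[13.100,11.400,43.800] diag=62.861

A = translate([-6.6, -8.3, 14.7]) cylinder(h=19.7, r=15.6) → bbox [-22.2,-23.9,14.7] .. [9,7.3,34.4]
B = cylinder(h=9.4, r=4.1) → bbox [-4.1,-4.1,0] .. [4.1,4.1,9.4]
lo = A.lo+B.lo = [-22.2-4.1, -23.9-4.1, 14.7+0] = [-26.300,-28.000,14.700]
hi = A.hi+B.hi = [9+4.1, 7.3+4.1, 34.4+9.4] = [13.100,11.400,43.800]
diag = √(39.4²+39.4²+29.1²) = √3951.53 = 62.861


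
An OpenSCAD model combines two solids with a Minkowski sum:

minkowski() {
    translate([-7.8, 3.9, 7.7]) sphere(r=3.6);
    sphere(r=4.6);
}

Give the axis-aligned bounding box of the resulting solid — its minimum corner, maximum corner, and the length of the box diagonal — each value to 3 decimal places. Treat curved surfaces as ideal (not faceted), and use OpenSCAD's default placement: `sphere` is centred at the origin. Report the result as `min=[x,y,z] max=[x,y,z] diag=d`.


min=[-16.000,-4.300,-0.500] max=[0.400,12.100,15.900] diag=28.406

A = translate([-7.8, 3.9, 7.7]) sphere(r=3.6) → bbox [-11.4,0.3,4.1] .. [-4.2,7.5,11.3]
B = sphere(r=4.6) → bbox [-4.6,-4.6,-4.6] .. [4.6,4.6,4.6]
lo = A.lo+B.lo = [-11.4-4.6, 0.3-4.6, 4.1-4.6] = [-16.000,-4.300,-0.500]
hi = A.hi+B.hi = [-4.2+4.6, 7.5+4.6, 11.3+4.6] = [0.400,12.100,15.900]
diag = √(16.4²+16.4²+16.4²) = √806.88 = 28.406


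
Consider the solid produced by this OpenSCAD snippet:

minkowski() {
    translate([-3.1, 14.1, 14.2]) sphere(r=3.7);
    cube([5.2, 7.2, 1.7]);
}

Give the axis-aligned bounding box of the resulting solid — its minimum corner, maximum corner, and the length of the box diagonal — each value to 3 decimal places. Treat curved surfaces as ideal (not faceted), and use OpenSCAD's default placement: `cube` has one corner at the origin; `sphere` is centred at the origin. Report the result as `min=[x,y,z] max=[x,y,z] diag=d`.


min=[-6.800,10.400,10.500] max=[5.800,25.000,19.600] diag=21.324

A = translate([-3.1, 14.1, 14.2]) sphere(r=3.7) → bbox [-6.8,10.4,10.5] .. [0.6,17.8,17.9]
B = cube([5.2, 7.2, 1.7]) → bbox [0,0,0] .. [5.2,7.2,1.7]
lo = A.lo+B.lo = [-6.8+0, 10.4+0, 10.5+0] = [-6.800,10.400,10.500]
hi = A.hi+B.hi = [0.6+5.2, 17.8+7.2, 17.9+1.7] = [5.800,25.000,19.600]
diag = √(12.6²+14.6²+9.1²) = √454.73 = 21.324


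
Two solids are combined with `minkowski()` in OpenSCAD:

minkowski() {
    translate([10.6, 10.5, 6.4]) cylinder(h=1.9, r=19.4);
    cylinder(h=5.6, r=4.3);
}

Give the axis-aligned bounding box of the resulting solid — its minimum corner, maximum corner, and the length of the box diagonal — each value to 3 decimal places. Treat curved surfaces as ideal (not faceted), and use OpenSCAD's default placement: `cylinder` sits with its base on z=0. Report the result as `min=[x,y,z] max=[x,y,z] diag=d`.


A = translate([10.6, 10.5, 6.4]) cylinder(h=1.9, r=19.4) → bbox [-8.8,-8.9,6.4] .. [30,29.9,8.3]
B = cylinder(h=5.6, r=4.3) → bbox [-4.3,-4.3,0] .. [4.3,4.3,5.6]
lo = A.lo+B.lo = [-8.8-4.3, -8.9-4.3, 6.4+0] = [-13.100,-13.200,6.400]
hi = A.hi+B.hi = [30+4.3, 29.9+4.3, 8.3+5.6] = [34.300,34.200,13.900]
diag = √(47.4²+47.4²+7.5²) = √4549.77 = 67.452

min=[-13.100,-13.200,6.400] max=[34.300,34.200,13.900] diag=67.452


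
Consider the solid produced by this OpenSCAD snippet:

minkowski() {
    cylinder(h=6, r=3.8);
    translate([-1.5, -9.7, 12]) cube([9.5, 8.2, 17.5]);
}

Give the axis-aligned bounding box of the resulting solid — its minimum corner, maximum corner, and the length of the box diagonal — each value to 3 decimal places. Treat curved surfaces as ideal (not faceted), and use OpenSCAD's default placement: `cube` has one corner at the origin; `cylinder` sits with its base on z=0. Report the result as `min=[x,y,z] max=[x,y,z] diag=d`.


A = translate([-1.5, -9.7, 12]) cube([9.5, 8.2, 17.5]) → bbox [-1.5,-9.7,12] .. [8,-1.5,29.5]
B = cylinder(h=6, r=3.8) → bbox [-3.8,-3.8,0] .. [3.8,3.8,6]
lo = A.lo+B.lo = [-1.5-3.8, -9.7-3.8, 12+0] = [-5.300,-13.500,12.000]
hi = A.hi+B.hi = [8+3.8, -1.5+3.8, 29.5+6] = [11.800,2.300,35.500]
diag = √(17.1²+15.8²+23.5²) = √1094.3 = 33.080

min=[-5.300,-13.500,12.000] max=[11.800,2.300,35.500] diag=33.080


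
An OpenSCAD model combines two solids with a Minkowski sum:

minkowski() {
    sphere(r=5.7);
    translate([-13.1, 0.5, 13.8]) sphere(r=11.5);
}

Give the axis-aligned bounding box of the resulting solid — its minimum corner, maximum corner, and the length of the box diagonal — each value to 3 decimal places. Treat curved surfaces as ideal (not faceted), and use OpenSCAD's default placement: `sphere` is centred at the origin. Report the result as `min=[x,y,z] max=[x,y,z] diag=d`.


min=[-30.300,-16.700,-3.400] max=[4.100,17.700,31.000] diag=59.583

A = translate([-13.1, 0.5, 13.8]) sphere(r=11.5) → bbox [-24.6,-11,2.3] .. [-1.6,12,25.3]
B = sphere(r=5.7) → bbox [-5.7,-5.7,-5.7] .. [5.7,5.7,5.7]
lo = A.lo+B.lo = [-24.6-5.7, -11-5.7, 2.3-5.7] = [-30.300,-16.700,-3.400]
hi = A.hi+B.hi = [-1.6+5.7, 12+5.7, 25.3+5.7] = [4.100,17.700,31.000]
diag = √(34.4²+34.4²+34.4²) = √3550.08 = 59.583


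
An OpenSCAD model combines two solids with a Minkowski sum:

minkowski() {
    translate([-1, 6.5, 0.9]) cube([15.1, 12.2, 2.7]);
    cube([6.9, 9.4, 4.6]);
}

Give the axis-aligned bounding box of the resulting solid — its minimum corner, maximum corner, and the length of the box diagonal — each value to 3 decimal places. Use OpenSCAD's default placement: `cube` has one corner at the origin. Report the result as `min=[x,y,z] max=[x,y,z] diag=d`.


A = translate([-1, 6.5, 0.9]) cube([15.1, 12.2, 2.7]) → bbox [-1,6.5,0.9] .. [14.1,18.7,3.6]
B = cube([6.9, 9.4, 4.6]) → bbox [0,0,0] .. [6.9,9.4,4.6]
lo = A.lo+B.lo = [-1+0, 6.5+0, 0.9+0] = [-1.000,6.500,0.900]
hi = A.hi+B.hi = [14.1+6.9, 18.7+9.4, 3.6+4.6] = [21.000,28.100,8.200]
diag = √(22²+21.6²+7.3²) = √1003.85 = 31.684

min=[-1.000,6.500,0.900] max=[21.000,28.100,8.200] diag=31.684


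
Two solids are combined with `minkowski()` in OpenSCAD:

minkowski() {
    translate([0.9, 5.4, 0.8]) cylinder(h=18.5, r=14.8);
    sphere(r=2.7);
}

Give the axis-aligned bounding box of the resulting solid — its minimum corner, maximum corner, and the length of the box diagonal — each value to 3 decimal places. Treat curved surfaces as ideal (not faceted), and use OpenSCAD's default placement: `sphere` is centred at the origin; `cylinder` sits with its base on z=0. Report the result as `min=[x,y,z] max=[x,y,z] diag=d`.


A = translate([0.9, 5.4, 0.8]) cylinder(h=18.5, r=14.8) → bbox [-13.9,-9.4,0.8] .. [15.7,20.2,19.3]
B = sphere(r=2.7) → bbox [-2.7,-2.7,-2.7] .. [2.7,2.7,2.7]
lo = A.lo+B.lo = [-13.9-2.7, -9.4-2.7, 0.8-2.7] = [-16.600,-12.100,-1.900]
hi = A.hi+B.hi = [15.7+2.7, 20.2+2.7, 19.3+2.7] = [18.400,22.900,22.000]
diag = √(35²+35²+23.9²) = √3021.21 = 54.966

min=[-16.600,-12.100,-1.900] max=[18.400,22.900,22.000] diag=54.966


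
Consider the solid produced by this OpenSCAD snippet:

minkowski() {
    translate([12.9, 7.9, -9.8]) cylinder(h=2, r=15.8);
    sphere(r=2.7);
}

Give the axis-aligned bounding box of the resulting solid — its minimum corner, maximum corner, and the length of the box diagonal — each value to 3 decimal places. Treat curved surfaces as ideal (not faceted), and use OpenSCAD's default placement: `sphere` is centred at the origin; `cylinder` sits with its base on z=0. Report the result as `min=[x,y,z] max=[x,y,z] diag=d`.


min=[-5.600,-10.600,-12.500] max=[31.400,26.400,-5.100] diag=52.847

A = translate([12.9, 7.9, -9.8]) cylinder(h=2, r=15.8) → bbox [-2.9,-7.9,-9.8] .. [28.7,23.7,-7.8]
B = sphere(r=2.7) → bbox [-2.7,-2.7,-2.7] .. [2.7,2.7,2.7]
lo = A.lo+B.lo = [-2.9-2.7, -7.9-2.7, -9.8-2.7] = [-5.600,-10.600,-12.500]
hi = A.hi+B.hi = [28.7+2.7, 23.7+2.7, -7.8+2.7] = [31.400,26.400,-5.100]
diag = √(37²+37²+7.4²) = √2792.76 = 52.847


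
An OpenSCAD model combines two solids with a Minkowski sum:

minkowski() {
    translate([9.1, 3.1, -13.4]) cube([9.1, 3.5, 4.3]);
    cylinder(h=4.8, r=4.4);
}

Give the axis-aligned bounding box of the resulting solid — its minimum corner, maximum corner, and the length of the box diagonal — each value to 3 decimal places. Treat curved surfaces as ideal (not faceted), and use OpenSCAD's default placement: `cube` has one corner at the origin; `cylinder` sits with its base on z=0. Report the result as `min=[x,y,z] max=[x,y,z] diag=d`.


A = translate([9.1, 3.1, -13.4]) cube([9.1, 3.5, 4.3]) → bbox [9.1,3.1,-13.4] .. [18.2,6.6,-9.1]
B = cylinder(h=4.8, r=4.4) → bbox [-4.4,-4.4,0] .. [4.4,4.4,4.8]
lo = A.lo+B.lo = [9.1-4.4, 3.1-4.4, -13.4+0] = [4.700,-1.300,-13.400]
hi = A.hi+B.hi = [18.2+4.4, 6.6+4.4, -9.1+4.8] = [22.600,11.000,-4.300]
diag = √(17.9²+12.3²+9.1²) = √554.51 = 23.548

min=[4.700,-1.300,-13.400] max=[22.600,11.000,-4.300] diag=23.548


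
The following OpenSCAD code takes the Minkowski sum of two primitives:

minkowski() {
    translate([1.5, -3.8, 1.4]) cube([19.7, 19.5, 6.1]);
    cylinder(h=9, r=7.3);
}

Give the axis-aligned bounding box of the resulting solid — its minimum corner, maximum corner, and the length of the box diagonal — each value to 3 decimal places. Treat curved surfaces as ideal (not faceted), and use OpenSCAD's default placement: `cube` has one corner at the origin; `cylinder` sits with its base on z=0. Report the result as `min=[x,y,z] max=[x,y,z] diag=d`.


A = translate([1.5, -3.8, 1.4]) cube([19.7, 19.5, 6.1]) → bbox [1.5,-3.8,1.4] .. [21.2,15.7,7.5]
B = cylinder(h=9, r=7.3) → bbox [-7.3,-7.3,0] .. [7.3,7.3,9]
lo = A.lo+B.lo = [1.5-7.3, -3.8-7.3, 1.4+0] = [-5.800,-11.100,1.400]
hi = A.hi+B.hi = [21.2+7.3, 15.7+7.3, 7.5+9] = [28.500,23.000,16.500]
diag = √(34.3²+34.1²+15.1²) = √2567.31 = 50.669

min=[-5.800,-11.100,1.400] max=[28.500,23.000,16.500] diag=50.669


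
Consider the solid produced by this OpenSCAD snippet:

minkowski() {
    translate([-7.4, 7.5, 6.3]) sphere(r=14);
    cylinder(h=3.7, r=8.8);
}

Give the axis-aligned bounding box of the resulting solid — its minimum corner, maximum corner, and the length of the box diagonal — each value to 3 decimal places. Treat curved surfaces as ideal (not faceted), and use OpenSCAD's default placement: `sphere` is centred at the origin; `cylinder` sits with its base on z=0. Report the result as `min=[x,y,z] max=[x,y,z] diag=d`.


min=[-30.200,-15.300,-7.700] max=[15.400,30.300,24.000] diag=71.858

A = translate([-7.4, 7.5, 6.3]) sphere(r=14) → bbox [-21.4,-6.5,-7.7] .. [6.6,21.5,20.3]
B = cylinder(h=3.7, r=8.8) → bbox [-8.8,-8.8,0] .. [8.8,8.8,3.7]
lo = A.lo+B.lo = [-21.4-8.8, -6.5-8.8, -7.7+0] = [-30.200,-15.300,-7.700]
hi = A.hi+B.hi = [6.6+8.8, 21.5+8.8, 20.3+3.7] = [15.400,30.300,24.000]
diag = √(45.6²+45.6²+31.7²) = √5163.61 = 71.858


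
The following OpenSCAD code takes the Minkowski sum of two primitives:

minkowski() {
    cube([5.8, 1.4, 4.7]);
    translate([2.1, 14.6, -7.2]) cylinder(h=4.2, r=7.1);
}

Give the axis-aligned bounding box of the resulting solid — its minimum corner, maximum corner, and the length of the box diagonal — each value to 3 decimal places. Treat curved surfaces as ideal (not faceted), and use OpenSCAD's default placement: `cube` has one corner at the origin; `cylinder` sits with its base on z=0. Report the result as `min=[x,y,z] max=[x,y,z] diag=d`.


A = translate([2.1, 14.6, -7.2]) cylinder(h=4.2, r=7.1) → bbox [-5,7.5,-7.2] .. [9.2,21.7,-3]
B = cube([5.8, 1.4, 4.7]) → bbox [0,0,0] .. [5.8,1.4,4.7]
lo = A.lo+B.lo = [-5+0, 7.5+0, -7.2+0] = [-5.000,7.500,-7.200]
hi = A.hi+B.hi = [9.2+5.8, 21.7+1.4, -3+4.7] = [15.000,23.100,1.700]
diag = √(20²+15.6²+8.9²) = √722.57 = 26.881

min=[-5.000,7.500,-7.200] max=[15.000,23.100,1.700] diag=26.881


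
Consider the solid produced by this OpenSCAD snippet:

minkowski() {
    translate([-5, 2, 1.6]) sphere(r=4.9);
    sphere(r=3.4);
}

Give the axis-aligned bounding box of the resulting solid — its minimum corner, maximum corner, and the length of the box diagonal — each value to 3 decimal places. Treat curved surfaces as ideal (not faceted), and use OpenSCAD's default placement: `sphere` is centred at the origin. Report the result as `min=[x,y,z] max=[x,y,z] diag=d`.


min=[-13.300,-6.300,-6.700] max=[3.300,10.300,9.900] diag=28.752

A = translate([-5, 2, 1.6]) sphere(r=4.9) → bbox [-9.9,-2.9,-3.3] .. [-0.1,6.9,6.5]
B = sphere(r=3.4) → bbox [-3.4,-3.4,-3.4] .. [3.4,3.4,3.4]
lo = A.lo+B.lo = [-9.9-3.4, -2.9-3.4, -3.3-3.4] = [-13.300,-6.300,-6.700]
hi = A.hi+B.hi = [-0.1+3.4, 6.9+3.4, 6.5+3.4] = [3.300,10.300,9.900]
diag = √(16.6²+16.6²+16.6²) = √826.68 = 28.752


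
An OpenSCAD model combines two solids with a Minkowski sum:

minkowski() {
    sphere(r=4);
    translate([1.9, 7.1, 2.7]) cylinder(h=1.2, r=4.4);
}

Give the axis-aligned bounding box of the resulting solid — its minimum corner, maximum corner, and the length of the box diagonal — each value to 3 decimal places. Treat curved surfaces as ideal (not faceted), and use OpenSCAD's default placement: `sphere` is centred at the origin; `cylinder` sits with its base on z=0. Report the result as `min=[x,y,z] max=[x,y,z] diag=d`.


min=[-6.500,-1.300,-1.300] max=[10.300,15.500,7.900] diag=25.478

A = translate([1.9, 7.1, 2.7]) cylinder(h=1.2, r=4.4) → bbox [-2.5,2.7,2.7] .. [6.3,11.5,3.9]
B = sphere(r=4) → bbox [-4,-4,-4] .. [4,4,4]
lo = A.lo+B.lo = [-2.5-4, 2.7-4, 2.7-4] = [-6.500,-1.300,-1.300]
hi = A.hi+B.hi = [6.3+4, 11.5+4, 3.9+4] = [10.300,15.500,7.900]
diag = √(16.8²+16.8²+9.2²) = √649.12 = 25.478


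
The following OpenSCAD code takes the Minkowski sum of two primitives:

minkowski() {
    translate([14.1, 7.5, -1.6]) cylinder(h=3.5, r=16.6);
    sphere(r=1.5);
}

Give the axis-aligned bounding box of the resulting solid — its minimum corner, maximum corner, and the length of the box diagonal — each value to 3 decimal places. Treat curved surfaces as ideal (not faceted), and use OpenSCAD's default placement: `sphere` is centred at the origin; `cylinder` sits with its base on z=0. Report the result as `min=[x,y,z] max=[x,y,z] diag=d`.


A = translate([14.1, 7.5, -1.6]) cylinder(h=3.5, r=16.6) → bbox [-2.5,-9.1,-1.6] .. [30.7,24.1,1.9]
B = sphere(r=1.5) → bbox [-1.5,-1.5,-1.5] .. [1.5,1.5,1.5]
lo = A.lo+B.lo = [-2.5-1.5, -9.1-1.5, -1.6-1.5] = [-4.000,-10.600,-3.100]
hi = A.hi+B.hi = [30.7+1.5, 24.1+1.5, 1.9+1.5] = [32.200,25.600,3.400]
diag = √(36.2²+36.2²+6.5²) = √2663.13 = 51.606

min=[-4.000,-10.600,-3.100] max=[32.200,25.600,3.400] diag=51.606


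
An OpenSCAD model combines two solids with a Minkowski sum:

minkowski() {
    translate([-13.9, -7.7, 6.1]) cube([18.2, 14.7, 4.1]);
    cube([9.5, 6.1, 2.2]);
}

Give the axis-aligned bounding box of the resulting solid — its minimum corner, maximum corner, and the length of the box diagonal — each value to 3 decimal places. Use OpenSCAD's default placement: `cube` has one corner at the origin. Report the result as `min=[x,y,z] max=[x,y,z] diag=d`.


min=[-13.900,-7.700,6.100] max=[13.800,13.100,12.400] diag=35.208

A = translate([-13.9, -7.7, 6.1]) cube([18.2, 14.7, 4.1]) → bbox [-13.9,-7.7,6.1] .. [4.3,7,10.2]
B = cube([9.5, 6.1, 2.2]) → bbox [0,0,0] .. [9.5,6.1,2.2]
lo = A.lo+B.lo = [-13.9+0, -7.7+0, 6.1+0] = [-13.900,-7.700,6.100]
hi = A.hi+B.hi = [4.3+9.5, 7+6.1, 10.2+2.2] = [13.800,13.100,12.400]
diag = √(27.7²+20.8²+6.3²) = √1239.62 = 35.208


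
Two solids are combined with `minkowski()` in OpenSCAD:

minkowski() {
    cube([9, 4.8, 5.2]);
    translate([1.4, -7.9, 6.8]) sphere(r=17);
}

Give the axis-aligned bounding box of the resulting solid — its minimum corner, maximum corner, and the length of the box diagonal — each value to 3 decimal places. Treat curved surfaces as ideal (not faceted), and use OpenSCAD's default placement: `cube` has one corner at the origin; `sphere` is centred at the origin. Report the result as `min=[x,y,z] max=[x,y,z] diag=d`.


min=[-15.600,-24.900,-10.200] max=[27.400,13.900,29.000] diag=69.936

A = translate([1.4, -7.9, 6.8]) sphere(r=17) → bbox [-15.6,-24.9,-10.2] .. [18.4,9.1,23.8]
B = cube([9, 4.8, 5.2]) → bbox [0,0,0] .. [9,4.8,5.2]
lo = A.lo+B.lo = [-15.6+0, -24.9+0, -10.2+0] = [-15.600,-24.900,-10.200]
hi = A.hi+B.hi = [18.4+9, 9.1+4.8, 23.8+5.2] = [27.400,13.900,29.000]
diag = √(43²+38.8²+39.2²) = √4891.08 = 69.936


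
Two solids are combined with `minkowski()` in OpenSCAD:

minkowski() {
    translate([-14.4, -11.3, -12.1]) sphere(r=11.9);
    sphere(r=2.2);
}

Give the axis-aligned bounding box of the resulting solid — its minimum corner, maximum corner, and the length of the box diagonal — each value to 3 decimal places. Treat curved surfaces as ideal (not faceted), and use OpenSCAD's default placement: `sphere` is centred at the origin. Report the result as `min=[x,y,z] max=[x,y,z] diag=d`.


A = translate([-14.4, -11.3, -12.1]) sphere(r=11.9) → bbox [-26.3,-23.2,-24] .. [-2.5,0.6,-0.2]
B = sphere(r=2.2) → bbox [-2.2,-2.2,-2.2] .. [2.2,2.2,2.2]
lo = A.lo+B.lo = [-26.3-2.2, -23.2-2.2, -24-2.2] = [-28.500,-25.400,-26.200]
hi = A.hi+B.hi = [-2.5+2.2, 0.6+2.2, -0.2+2.2] = [-0.300,2.800,2.000]
diag = √(28.2²+28.2²+28.2²) = √2385.72 = 48.844

min=[-28.500,-25.400,-26.200] max=[-0.300,2.800,2.000] diag=48.844


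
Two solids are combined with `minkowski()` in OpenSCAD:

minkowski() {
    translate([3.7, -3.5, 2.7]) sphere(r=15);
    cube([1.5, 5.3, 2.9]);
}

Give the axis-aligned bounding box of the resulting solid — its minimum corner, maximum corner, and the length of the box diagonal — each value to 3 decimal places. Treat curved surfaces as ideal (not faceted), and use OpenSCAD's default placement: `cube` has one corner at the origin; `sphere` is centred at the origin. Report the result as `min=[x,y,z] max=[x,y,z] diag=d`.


min=[-11.300,-18.500,-12.300] max=[20.200,16.800,20.600] diag=57.626

A = translate([3.7, -3.5, 2.7]) sphere(r=15) → bbox [-11.3,-18.5,-12.3] .. [18.7,11.5,17.7]
B = cube([1.5, 5.3, 2.9]) → bbox [0,0,0] .. [1.5,5.3,2.9]
lo = A.lo+B.lo = [-11.3+0, -18.5+0, -12.3+0] = [-11.300,-18.500,-12.300]
hi = A.hi+B.hi = [18.7+1.5, 11.5+5.3, 17.7+2.9] = [20.200,16.800,20.600]
diag = √(31.5²+35.3²+32.9²) = √3320.75 = 57.626


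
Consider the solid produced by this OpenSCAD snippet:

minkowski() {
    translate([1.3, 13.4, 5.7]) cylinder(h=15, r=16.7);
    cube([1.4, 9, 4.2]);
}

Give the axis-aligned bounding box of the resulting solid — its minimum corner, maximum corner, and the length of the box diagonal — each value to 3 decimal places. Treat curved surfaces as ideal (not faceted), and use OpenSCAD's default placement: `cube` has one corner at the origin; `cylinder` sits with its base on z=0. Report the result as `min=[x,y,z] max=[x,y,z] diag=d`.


A = translate([1.3, 13.4, 5.7]) cylinder(h=15, r=16.7) → bbox [-15.4,-3.3,5.7] .. [18,30.1,20.7]
B = cube([1.4, 9, 4.2]) → bbox [0,0,0] .. [1.4,9,4.2]
lo = A.lo+B.lo = [-15.4+0, -3.3+0, 5.7+0] = [-15.400,-3.300,5.700]
hi = A.hi+B.hi = [18+1.4, 30.1+9, 20.7+4.2] = [19.400,39.100,24.900]
diag = √(34.8²+42.4²+19.2²) = √3377.44 = 58.116

min=[-15.400,-3.300,5.700] max=[19.400,39.100,24.900] diag=58.116


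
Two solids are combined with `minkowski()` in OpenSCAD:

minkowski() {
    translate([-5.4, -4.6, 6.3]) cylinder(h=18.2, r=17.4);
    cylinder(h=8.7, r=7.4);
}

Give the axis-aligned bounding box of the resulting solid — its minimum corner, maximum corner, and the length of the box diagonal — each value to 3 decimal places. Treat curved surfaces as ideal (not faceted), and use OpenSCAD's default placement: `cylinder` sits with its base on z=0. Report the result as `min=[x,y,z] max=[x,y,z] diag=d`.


min=[-30.200,-29.400,6.300] max=[19.400,20.200,33.200] diag=75.126

A = translate([-5.4, -4.6, 6.3]) cylinder(h=18.2, r=17.4) → bbox [-22.8,-22,6.3] .. [12,12.8,24.5]
B = cylinder(h=8.7, r=7.4) → bbox [-7.4,-7.4,0] .. [7.4,7.4,8.7]
lo = A.lo+B.lo = [-22.8-7.4, -22-7.4, 6.3+0] = [-30.200,-29.400,6.300]
hi = A.hi+B.hi = [12+7.4, 12.8+7.4, 24.5+8.7] = [19.400,20.200,33.200]
diag = √(49.6²+49.6²+26.9²) = √5643.93 = 75.126


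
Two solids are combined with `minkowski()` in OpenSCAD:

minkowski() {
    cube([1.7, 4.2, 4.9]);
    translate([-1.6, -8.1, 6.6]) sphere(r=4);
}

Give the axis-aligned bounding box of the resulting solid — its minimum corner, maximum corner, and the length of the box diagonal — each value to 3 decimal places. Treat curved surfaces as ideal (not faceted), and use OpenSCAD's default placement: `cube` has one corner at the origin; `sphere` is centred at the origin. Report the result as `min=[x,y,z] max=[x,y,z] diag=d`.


A = translate([-1.6, -8.1, 6.6]) sphere(r=4) → bbox [-5.6,-12.1,2.6] .. [2.4,-4.1,10.6]
B = cube([1.7, 4.2, 4.9]) → bbox [0,0,0] .. [1.7,4.2,4.9]
lo = A.lo+B.lo = [-5.6+0, -12.1+0, 2.6+0] = [-5.600,-12.100,2.600]
hi = A.hi+B.hi = [2.4+1.7, -4.1+4.2, 10.6+4.9] = [4.100,0.100,15.500]
diag = √(9.7²+12.2²+12.9²) = √409.34 = 20.232

min=[-5.600,-12.100,2.600] max=[4.100,0.100,15.500] diag=20.232


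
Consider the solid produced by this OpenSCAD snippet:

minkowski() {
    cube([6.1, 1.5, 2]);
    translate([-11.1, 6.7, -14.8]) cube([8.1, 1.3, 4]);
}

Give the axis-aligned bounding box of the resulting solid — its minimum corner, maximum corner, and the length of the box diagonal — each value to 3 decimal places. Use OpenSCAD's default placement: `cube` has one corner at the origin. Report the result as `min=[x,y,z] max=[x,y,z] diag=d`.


min=[-11.100,6.700,-14.800] max=[3.100,9.500,-8.800] diag=15.668

A = translate([-11.1, 6.7, -14.8]) cube([8.1, 1.3, 4]) → bbox [-11.1,6.7,-14.8] .. [-3,8,-10.8]
B = cube([6.1, 1.5, 2]) → bbox [0,0,0] .. [6.1,1.5,2]
lo = A.lo+B.lo = [-11.1+0, 6.7+0, -14.8+0] = [-11.100,6.700,-14.800]
hi = A.hi+B.hi = [-3+6.1, 8+1.5, -10.8+2] = [3.100,9.500,-8.800]
diag = √(14.2²+2.8²+6²) = √245.48 = 15.668


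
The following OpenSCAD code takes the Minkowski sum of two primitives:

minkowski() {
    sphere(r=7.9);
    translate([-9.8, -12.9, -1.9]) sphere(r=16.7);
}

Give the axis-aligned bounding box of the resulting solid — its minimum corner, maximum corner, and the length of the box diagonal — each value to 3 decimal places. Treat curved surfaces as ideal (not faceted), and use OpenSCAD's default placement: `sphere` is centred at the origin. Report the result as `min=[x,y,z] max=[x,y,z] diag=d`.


A = translate([-9.8, -12.9, -1.9]) sphere(r=16.7) → bbox [-26.5,-29.6,-18.6] .. [6.9,3.8,14.8]
B = sphere(r=7.9) → bbox [-7.9,-7.9,-7.9] .. [7.9,7.9,7.9]
lo = A.lo+B.lo = [-26.5-7.9, -29.6-7.9, -18.6-7.9] = [-34.400,-37.500,-26.500]
hi = A.hi+B.hi = [6.9+7.9, 3.8+7.9, 14.8+7.9] = [14.800,11.700,22.700]
diag = √(49.2²+49.2²+49.2²) = √7261.92 = 85.217

min=[-34.400,-37.500,-26.500] max=[14.800,11.700,22.700] diag=85.217


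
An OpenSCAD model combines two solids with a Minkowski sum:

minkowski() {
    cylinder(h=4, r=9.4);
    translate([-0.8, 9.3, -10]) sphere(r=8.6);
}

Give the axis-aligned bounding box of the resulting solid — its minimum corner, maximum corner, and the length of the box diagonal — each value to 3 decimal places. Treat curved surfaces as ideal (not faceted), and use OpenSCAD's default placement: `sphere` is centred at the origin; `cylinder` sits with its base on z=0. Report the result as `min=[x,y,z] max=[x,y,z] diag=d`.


A = translate([-0.8, 9.3, -10]) sphere(r=8.6) → bbox [-9.4,0.7,-18.6] .. [7.8,17.9,-1.4]
B = cylinder(h=4, r=9.4) → bbox [-9.4,-9.4,0] .. [9.4,9.4,4]
lo = A.lo+B.lo = [-9.4-9.4, 0.7-9.4, -18.6+0] = [-18.800,-8.700,-18.600]
hi = A.hi+B.hi = [7.8+9.4, 17.9+9.4, -1.4+4] = [17.200,27.300,2.600]
diag = √(36²+36²+21.2²) = √3041.44 = 55.149

min=[-18.800,-8.700,-18.600] max=[17.200,27.300,2.600] diag=55.149


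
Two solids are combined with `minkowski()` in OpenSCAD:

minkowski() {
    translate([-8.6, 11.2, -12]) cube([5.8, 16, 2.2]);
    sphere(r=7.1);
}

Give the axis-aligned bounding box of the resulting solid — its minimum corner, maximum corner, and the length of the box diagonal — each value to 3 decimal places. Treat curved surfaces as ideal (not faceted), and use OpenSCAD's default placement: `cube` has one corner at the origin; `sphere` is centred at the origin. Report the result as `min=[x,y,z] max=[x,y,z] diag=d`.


min=[-15.700,4.100,-19.100] max=[4.300,34.300,-2.700] diag=39.762

A = translate([-8.6, 11.2, -12]) cube([5.8, 16, 2.2]) → bbox [-8.6,11.2,-12] .. [-2.8,27.2,-9.8]
B = sphere(r=7.1) → bbox [-7.1,-7.1,-7.1] .. [7.1,7.1,7.1]
lo = A.lo+B.lo = [-8.6-7.1, 11.2-7.1, -12-7.1] = [-15.700,4.100,-19.100]
hi = A.hi+B.hi = [-2.8+7.1, 27.2+7.1, -9.8+7.1] = [4.300,34.300,-2.700]
diag = √(20²+30.2²+16.4²) = √1581 = 39.762


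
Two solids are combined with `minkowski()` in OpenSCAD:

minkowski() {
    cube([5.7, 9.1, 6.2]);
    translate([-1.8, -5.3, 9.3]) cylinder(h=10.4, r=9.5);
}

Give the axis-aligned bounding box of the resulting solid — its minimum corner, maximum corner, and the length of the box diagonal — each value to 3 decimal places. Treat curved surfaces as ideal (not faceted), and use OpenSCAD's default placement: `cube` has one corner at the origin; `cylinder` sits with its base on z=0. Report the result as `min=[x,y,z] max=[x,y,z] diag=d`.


min=[-11.300,-14.800,9.300] max=[13.400,13.300,25.900] diag=40.930

A = translate([-1.8, -5.3, 9.3]) cylinder(h=10.4, r=9.5) → bbox [-11.3,-14.8,9.3] .. [7.7,4.2,19.7]
B = cube([5.7, 9.1, 6.2]) → bbox [0,0,0] .. [5.7,9.1,6.2]
lo = A.lo+B.lo = [-11.3+0, -14.8+0, 9.3+0] = [-11.300,-14.800,9.300]
hi = A.hi+B.hi = [7.7+5.7, 4.2+9.1, 19.7+6.2] = [13.400,13.300,25.900]
diag = √(24.7²+28.1²+16.6²) = √1675.26 = 40.930
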